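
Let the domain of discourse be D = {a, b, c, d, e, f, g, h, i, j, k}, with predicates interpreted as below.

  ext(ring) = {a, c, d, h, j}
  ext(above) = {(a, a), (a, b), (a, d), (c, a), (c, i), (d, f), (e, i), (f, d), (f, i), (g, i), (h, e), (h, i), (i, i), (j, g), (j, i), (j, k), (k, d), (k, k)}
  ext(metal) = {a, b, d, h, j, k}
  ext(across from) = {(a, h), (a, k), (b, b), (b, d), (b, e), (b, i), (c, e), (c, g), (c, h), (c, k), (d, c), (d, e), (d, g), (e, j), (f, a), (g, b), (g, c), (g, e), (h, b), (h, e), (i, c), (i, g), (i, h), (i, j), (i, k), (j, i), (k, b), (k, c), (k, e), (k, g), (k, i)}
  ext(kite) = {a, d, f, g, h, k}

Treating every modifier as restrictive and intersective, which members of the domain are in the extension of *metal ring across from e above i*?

{h}

⟦across from e⟧ = {x : ⟨x, e⟩ ∈ ⟦across from⟧} = {b, c, d, g, h, k}
⟦above i⟧ = {x : ⟨x, i⟩ ∈ ⟦above⟧} = {c, e, f, g, h, i, j}
⟦ring⟧ = {a, c, d, h, j}
… ∩ ⟦across from e⟧ = {a, c, d, h, j} ∩ {b, c, d, g, h, k} = {c, d, h}
… ∩ ⟦above i⟧ = {c, d, h} ∩ {c, e, f, g, h, i, j} = {c, h}
… ∩ ⟦metal⟧ = {c, h} ∩ {a, b, d, h, j, k} = {h}
So ⟦metal ring across from e above i⟧ = {h}.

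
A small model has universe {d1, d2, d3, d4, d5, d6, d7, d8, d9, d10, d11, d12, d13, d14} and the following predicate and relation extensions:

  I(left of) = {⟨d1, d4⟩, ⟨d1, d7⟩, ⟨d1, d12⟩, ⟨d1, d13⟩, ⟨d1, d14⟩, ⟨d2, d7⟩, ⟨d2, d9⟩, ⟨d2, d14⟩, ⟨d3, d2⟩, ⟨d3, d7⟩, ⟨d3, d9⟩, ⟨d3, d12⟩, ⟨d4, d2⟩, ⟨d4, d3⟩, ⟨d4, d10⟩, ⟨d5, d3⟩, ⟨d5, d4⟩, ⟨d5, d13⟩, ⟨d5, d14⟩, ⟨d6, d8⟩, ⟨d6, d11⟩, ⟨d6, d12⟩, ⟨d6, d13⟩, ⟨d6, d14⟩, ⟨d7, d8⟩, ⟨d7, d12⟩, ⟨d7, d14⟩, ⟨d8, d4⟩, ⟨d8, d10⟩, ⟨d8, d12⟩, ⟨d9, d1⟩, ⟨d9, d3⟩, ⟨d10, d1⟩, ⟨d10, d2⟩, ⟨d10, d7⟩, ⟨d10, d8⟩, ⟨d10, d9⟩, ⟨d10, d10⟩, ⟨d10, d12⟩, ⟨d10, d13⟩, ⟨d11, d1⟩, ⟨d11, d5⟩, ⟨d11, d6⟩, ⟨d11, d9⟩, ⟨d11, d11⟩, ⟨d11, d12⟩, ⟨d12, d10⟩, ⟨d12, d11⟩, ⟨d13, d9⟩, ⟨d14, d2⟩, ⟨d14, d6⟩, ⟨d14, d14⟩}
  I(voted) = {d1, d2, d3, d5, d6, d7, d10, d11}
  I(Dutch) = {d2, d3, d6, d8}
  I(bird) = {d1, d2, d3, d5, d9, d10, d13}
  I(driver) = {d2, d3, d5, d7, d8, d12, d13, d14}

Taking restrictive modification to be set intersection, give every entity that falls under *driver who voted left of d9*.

{d2, d3}

⟦who voted⟧ = ⟦voted⟧ = {d1, d2, d3, d5, d6, d7, d10, d11}
⟦left of d9⟧ = {x : ⟨x, d9⟩ ∈ ⟦left of⟧} = {d2, d3, d10, d11, d13}
⟦driver⟧ = {d2, d3, d5, d7, d8, d12, d13, d14}
… ∩ ⟦who voted⟧ = {d2, d3, d5, d7, d8, d12, d13, d14} ∩ {d1, d2, d3, d5, d6, d7, d10, d11} = {d2, d3, d5, d7}
… ∩ ⟦left of d9⟧ = {d2, d3, d5, d7} ∩ {d2, d3, d10, d11, d13} = {d2, d3}
So ⟦driver who voted left of d9⟧ = {d2, d3}.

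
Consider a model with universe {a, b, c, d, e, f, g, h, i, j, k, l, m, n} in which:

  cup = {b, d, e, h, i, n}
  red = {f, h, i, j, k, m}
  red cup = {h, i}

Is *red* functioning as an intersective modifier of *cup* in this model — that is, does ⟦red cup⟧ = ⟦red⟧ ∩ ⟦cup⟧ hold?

⟦red⟧ ∩ ⟦cup⟧ = {f, h, i, j, k, m} ∩ {b, d, e, h, i, n} = {h, i}
Observed ⟦red cup⟧ = {h, i}.
These coincide, so the modifier is intersective here.

yes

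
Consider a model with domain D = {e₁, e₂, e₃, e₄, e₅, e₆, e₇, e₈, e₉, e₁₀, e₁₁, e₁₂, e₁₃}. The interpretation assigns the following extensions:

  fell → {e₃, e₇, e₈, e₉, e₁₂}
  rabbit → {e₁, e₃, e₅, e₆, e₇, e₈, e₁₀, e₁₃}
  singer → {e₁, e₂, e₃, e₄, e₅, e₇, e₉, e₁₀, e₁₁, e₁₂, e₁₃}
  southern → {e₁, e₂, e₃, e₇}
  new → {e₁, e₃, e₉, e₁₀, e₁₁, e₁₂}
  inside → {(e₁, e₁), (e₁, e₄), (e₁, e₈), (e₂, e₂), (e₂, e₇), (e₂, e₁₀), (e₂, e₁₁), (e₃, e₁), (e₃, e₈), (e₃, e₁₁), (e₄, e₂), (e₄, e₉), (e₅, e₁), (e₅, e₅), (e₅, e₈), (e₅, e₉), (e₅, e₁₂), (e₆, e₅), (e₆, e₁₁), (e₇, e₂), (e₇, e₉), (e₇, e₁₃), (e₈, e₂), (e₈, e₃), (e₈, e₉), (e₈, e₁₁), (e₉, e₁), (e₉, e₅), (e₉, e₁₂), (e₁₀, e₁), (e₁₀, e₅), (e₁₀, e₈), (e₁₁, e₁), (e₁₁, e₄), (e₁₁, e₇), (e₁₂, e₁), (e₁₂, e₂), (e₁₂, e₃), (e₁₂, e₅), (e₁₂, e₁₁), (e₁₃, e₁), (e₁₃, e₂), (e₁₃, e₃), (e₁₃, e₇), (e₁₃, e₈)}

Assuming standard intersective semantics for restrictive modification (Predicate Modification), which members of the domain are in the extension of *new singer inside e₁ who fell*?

⟦inside e₁⟧ = {x : ⟨x, e₁⟩ ∈ ⟦inside⟧} = {e₁, e₃, e₅, e₉, e₁₀, e₁₁, e₁₂, e₁₃}
⟦who fell⟧ = ⟦fell⟧ = {e₃, e₇, e₈, e₉, e₁₂}
⟦singer⟧ = {e₁, e₂, e₃, e₄, e₅, e₇, e₉, e₁₀, e₁₁, e₁₂, e₁₃}
… ∩ ⟦inside e₁⟧ = {e₁, e₂, e₃, e₄, e₅, e₇, e₉, e₁₀, e₁₁, e₁₂, e₁₃} ∩ {e₁, e₃, e₅, e₉, e₁₀, e₁₁, e₁₂, e₁₃} = {e₁, e₃, e₅, e₉, e₁₀, e₁₁, e₁₂, e₁₃}
… ∩ ⟦who fell⟧ = {e₁, e₃, e₅, e₉, e₁₀, e₁₁, e₁₂, e₁₃} ∩ {e₃, e₇, e₈, e₉, e₁₂} = {e₃, e₉, e₁₂}
… ∩ ⟦new⟧ = {e₃, e₉, e₁₂} ∩ {e₁, e₃, e₉, e₁₀, e₁₁, e₁₂} = {e₃, e₉, e₁₂}
So ⟦new singer inside e₁ who fell⟧ = {e₃, e₉, e₁₂}.

{e₃, e₉, e₁₂}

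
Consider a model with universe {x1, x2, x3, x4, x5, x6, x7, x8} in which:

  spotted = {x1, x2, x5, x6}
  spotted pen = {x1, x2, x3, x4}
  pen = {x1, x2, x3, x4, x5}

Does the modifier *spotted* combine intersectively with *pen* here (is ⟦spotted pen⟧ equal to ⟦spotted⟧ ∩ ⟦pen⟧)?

⟦spotted⟧ ∩ ⟦pen⟧ = {x1, x2, x5, x6} ∩ {x1, x2, x3, x4, x5} = {x1, x2, x5}
Observed ⟦spotted pen⟧ = {x1, x2, x3, x4}.
These differ, so the modifier is not intersective in this model.

no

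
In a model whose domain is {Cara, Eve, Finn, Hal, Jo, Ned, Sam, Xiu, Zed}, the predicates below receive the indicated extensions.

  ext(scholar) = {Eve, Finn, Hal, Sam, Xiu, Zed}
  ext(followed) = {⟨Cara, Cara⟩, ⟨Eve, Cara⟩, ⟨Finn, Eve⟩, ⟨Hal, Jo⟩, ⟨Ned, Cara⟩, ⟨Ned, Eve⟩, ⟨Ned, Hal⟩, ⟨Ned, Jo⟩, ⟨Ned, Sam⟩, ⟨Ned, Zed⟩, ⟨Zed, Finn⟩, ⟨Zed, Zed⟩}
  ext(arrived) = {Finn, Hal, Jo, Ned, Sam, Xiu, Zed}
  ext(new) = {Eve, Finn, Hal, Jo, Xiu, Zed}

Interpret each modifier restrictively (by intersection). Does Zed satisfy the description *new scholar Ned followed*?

⟦Ned followed⟧ = {x : ⟨Ned, x⟩ ∈ ⟦followed⟧} = {Cara, Eve, Hal, Jo, Sam, Zed}
⟦scholar⟧ = {Eve, Finn, Hal, Sam, Xiu, Zed}
… ∩ ⟦Ned followed⟧ = {Eve, Finn, Hal, Sam, Xiu, Zed} ∩ {Cara, Eve, Hal, Jo, Sam, Zed} = {Eve, Hal, Sam, Zed}
… ∩ ⟦new⟧ = {Eve, Hal, Sam, Zed} ∩ {Eve, Finn, Hal, Jo, Xiu, Zed} = {Eve, Hal, Zed}
⟦new scholar Ned followed⟧ = {Eve, Hal, Zed}; Zed ∈ this set.

yes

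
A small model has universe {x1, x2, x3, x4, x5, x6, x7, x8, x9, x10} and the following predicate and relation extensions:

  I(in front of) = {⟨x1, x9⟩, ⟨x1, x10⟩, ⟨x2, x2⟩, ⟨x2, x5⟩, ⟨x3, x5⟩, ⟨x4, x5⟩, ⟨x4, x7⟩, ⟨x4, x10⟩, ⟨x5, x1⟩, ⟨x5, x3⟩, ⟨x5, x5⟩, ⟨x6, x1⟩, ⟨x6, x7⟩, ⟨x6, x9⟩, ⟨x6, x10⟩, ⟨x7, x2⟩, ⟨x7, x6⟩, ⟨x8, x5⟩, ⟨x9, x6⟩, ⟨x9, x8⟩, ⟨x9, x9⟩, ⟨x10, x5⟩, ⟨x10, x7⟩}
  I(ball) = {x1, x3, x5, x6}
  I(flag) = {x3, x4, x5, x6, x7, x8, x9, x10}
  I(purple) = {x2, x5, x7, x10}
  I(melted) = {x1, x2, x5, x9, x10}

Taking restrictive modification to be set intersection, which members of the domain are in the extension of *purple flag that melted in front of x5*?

{x5, x10}

⟦that melted⟧ = ⟦melted⟧ = {x1, x2, x5, x9, x10}
⟦in front of x5⟧ = {x : ⟨x, x5⟩ ∈ ⟦in front of⟧} = {x2, x3, x4, x5, x8, x10}
⟦flag⟧ = {x3, x4, x5, x6, x7, x8, x9, x10}
… ∩ ⟦that melted⟧ = {x3, x4, x5, x6, x7, x8, x9, x10} ∩ {x1, x2, x5, x9, x10} = {x5, x9, x10}
… ∩ ⟦in front of x5⟧ = {x5, x9, x10} ∩ {x2, x3, x4, x5, x8, x10} = {x5, x10}
… ∩ ⟦purple⟧ = {x5, x10} ∩ {x2, x5, x7, x10} = {x5, x10}
So ⟦purple flag that melted in front of x5⟧ = {x5, x10}.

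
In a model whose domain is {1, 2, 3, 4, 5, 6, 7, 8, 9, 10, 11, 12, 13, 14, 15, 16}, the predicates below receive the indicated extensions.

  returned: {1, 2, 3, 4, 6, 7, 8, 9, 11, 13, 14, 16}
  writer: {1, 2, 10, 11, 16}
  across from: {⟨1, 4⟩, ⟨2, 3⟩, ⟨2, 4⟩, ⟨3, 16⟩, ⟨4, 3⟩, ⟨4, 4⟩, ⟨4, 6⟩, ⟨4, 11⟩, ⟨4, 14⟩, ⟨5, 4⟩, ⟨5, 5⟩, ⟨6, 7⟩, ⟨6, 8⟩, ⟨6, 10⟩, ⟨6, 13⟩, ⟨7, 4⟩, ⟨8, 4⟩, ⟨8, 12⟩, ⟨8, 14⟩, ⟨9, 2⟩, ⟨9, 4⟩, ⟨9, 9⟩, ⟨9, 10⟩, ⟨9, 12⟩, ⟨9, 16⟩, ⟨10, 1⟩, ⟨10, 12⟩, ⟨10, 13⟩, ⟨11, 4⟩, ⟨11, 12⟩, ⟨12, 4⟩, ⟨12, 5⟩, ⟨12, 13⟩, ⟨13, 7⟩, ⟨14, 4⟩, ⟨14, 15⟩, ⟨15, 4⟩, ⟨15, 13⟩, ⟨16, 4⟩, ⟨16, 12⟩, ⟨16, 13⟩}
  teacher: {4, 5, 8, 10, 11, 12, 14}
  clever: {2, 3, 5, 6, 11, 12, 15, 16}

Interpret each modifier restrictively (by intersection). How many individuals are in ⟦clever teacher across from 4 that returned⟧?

1

⟦across from 4⟧ = {x : ⟨x, 4⟩ ∈ ⟦across from⟧} = {1, 2, 4, 5, 7, 8, 9, 11, 12, 14, 15, 16}
⟦that returned⟧ = ⟦returned⟧ = {1, 2, 3, 4, 6, 7, 8, 9, 11, 13, 14, 16}
⟦teacher⟧ = {4, 5, 8, 10, 11, 12, 14}
… ∩ ⟦across from 4⟧ = {4, 5, 8, 10, 11, 12, 14} ∩ {1, 2, 4, 5, 7, 8, 9, 11, 12, 14, 15, 16} = {4, 5, 8, 11, 12, 14}
… ∩ ⟦that returned⟧ = {4, 5, 8, 11, 12, 14} ∩ {1, 2, 3, 4, 6, 7, 8, 9, 11, 13, 14, 16} = {4, 8, 11, 14}
… ∩ ⟦clever⟧ = {4, 8, 11, 14} ∩ {2, 3, 5, 6, 11, 12, 15, 16} = {11}
⟦clever teacher across from 4 that returned⟧ = {11}, so the cardinality is 1.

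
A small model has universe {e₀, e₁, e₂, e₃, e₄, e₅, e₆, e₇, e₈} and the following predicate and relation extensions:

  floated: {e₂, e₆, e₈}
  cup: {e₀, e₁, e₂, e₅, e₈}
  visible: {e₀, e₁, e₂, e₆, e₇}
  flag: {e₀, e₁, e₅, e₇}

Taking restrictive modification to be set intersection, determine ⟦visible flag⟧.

{e₀, e₁, e₇}

⟦flag⟧ = {e₀, e₁, e₅, e₇}
… ∩ ⟦visible⟧ = {e₀, e₁, e₅, e₇} ∩ {e₀, e₁, e₂, e₆, e₇} = {e₀, e₁, e₇}
So ⟦visible flag⟧ = {e₀, e₁, e₇}.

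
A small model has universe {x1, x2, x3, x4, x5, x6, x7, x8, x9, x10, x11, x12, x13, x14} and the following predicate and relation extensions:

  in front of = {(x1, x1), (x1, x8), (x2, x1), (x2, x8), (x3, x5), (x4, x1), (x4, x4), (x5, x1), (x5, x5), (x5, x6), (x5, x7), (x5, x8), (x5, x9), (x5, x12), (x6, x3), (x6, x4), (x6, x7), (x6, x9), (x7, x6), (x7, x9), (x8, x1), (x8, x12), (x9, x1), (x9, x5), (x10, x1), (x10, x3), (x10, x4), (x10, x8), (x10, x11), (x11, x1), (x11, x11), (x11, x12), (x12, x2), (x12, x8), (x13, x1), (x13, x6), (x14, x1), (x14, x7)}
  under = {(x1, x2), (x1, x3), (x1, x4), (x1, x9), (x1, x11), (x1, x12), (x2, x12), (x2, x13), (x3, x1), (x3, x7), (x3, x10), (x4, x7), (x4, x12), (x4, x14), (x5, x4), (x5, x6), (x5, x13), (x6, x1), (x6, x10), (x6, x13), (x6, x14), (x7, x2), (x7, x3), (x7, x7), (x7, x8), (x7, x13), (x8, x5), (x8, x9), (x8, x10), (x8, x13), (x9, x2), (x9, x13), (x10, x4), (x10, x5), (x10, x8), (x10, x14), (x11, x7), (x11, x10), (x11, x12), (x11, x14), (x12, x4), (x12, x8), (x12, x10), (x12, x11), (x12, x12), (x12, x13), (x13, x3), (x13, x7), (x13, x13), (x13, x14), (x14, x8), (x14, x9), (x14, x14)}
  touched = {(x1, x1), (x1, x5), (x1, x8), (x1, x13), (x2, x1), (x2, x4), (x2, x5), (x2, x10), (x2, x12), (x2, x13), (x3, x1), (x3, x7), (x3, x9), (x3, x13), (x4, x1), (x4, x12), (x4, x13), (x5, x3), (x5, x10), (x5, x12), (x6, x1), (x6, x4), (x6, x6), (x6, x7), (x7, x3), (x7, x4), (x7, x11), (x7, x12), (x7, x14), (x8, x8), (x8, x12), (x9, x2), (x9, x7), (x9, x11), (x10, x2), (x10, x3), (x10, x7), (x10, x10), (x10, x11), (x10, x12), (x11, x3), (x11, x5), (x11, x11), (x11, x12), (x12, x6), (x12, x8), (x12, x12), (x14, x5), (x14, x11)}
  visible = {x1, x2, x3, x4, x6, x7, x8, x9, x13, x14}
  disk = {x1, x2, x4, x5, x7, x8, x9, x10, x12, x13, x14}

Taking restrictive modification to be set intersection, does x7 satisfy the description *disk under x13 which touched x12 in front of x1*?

⟦under x13⟧ = {x : ⟨x, x13⟩ ∈ ⟦under⟧} = {x2, x5, x6, x7, x8, x9, x12, x13}
⟦which touched x12⟧ = {x : ⟨x, x12⟩ ∈ ⟦touched⟧} = {x2, x4, x5, x7, x8, x10, x11, x12}
⟦in front of x1⟧ = {x : ⟨x, x1⟩ ∈ ⟦in front of⟧} = {x1, x2, x4, x5, x8, x9, x10, x11, x13, x14}
⟦disk⟧ = {x1, x2, x4, x5, x7, x8, x9, x10, x12, x13, x14}
… ∩ ⟦under x13⟧ = {x1, x2, x4, x5, x7, x8, x9, x10, x12, x13, x14} ∩ {x2, x5, x6, x7, x8, x9, x12, x13} = {x2, x5, x7, x8, x9, x12, x13}
… ∩ ⟦which touched x12⟧ = {x2, x5, x7, x8, x9, x12, x13} ∩ {x2, x4, x5, x7, x8, x10, x11, x12} = {x2, x5, x7, x8, x12}
… ∩ ⟦in front of x1⟧ = {x2, x5, x7, x8, x12} ∩ {x1, x2, x4, x5, x8, x9, x10, x11, x13, x14} = {x2, x5, x8}
⟦disk under x13 which touched x12 in front of x1⟧ = {x2, x5, x8}; x7 ∉ this set.

no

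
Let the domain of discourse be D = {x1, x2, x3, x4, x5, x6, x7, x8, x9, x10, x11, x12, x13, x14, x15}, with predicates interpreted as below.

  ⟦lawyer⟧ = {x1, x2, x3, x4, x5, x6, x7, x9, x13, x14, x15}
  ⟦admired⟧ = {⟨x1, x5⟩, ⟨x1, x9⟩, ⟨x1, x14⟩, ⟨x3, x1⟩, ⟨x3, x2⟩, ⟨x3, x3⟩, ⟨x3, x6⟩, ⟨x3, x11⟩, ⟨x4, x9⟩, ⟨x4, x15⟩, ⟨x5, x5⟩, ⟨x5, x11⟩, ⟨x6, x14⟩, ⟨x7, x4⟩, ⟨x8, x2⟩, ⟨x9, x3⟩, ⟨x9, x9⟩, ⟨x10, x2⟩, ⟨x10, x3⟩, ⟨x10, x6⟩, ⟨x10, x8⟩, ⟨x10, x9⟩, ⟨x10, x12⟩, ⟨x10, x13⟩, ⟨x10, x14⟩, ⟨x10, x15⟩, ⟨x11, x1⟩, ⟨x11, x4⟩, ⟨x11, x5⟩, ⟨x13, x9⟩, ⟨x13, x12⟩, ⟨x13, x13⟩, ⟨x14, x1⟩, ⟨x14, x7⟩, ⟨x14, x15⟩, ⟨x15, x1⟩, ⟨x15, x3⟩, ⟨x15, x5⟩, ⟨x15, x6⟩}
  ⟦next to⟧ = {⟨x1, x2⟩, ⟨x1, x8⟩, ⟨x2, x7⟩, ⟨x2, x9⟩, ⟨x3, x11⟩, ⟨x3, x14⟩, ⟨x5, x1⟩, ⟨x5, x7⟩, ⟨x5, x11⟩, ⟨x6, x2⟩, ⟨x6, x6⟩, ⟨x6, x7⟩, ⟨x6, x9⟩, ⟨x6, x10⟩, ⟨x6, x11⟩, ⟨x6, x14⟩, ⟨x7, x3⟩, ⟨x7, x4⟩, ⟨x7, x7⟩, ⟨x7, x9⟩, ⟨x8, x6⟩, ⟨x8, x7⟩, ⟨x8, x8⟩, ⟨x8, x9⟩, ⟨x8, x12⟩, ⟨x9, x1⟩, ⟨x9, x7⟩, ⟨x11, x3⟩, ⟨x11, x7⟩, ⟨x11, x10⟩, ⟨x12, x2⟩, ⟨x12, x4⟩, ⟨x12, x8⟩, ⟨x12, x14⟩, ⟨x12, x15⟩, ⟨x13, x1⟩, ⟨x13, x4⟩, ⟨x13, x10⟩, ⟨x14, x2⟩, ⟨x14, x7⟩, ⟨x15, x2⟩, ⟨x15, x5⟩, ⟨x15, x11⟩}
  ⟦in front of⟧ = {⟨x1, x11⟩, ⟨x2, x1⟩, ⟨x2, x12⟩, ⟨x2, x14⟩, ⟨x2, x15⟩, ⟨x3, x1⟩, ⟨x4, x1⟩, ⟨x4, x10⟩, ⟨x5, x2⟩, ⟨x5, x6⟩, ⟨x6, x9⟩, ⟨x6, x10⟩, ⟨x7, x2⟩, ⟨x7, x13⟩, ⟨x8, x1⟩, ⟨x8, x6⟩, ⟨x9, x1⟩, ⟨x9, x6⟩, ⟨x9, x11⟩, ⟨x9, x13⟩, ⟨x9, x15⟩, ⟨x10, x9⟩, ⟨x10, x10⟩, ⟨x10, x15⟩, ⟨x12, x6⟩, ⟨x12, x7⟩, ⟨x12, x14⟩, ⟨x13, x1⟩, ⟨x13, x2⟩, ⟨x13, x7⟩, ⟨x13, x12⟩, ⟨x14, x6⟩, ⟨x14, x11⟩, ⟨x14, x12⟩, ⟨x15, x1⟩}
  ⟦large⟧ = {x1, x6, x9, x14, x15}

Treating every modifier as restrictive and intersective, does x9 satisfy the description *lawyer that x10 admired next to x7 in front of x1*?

⟦that x10 admired⟧ = {x : ⟨x10, x⟩ ∈ ⟦admired⟧} = {x2, x3, x6, x8, x9, x12, x13, x14, x15}
⟦next to x7⟧ = {x : ⟨x, x7⟩ ∈ ⟦next to⟧} = {x2, x5, x6, x7, x8, x9, x11, x14}
⟦in front of x1⟧ = {x : ⟨x, x1⟩ ∈ ⟦in front of⟧} = {x2, x3, x4, x8, x9, x13, x15}
⟦lawyer⟧ = {x1, x2, x3, x4, x5, x6, x7, x9, x13, x14, x15}
… ∩ ⟦that x10 admired⟧ = {x1, x2, x3, x4, x5, x6, x7, x9, x13, x14, x15} ∩ {x2, x3, x6, x8, x9, x12, x13, x14, x15} = {x2, x3, x6, x9, x13, x14, x15}
… ∩ ⟦next to x7⟧ = {x2, x3, x6, x9, x13, x14, x15} ∩ {x2, x5, x6, x7, x8, x9, x11, x14} = {x2, x6, x9, x14}
… ∩ ⟦in front of x1⟧ = {x2, x6, x9, x14} ∩ {x2, x3, x4, x8, x9, x13, x15} = {x2, x9}
⟦lawyer that x10 admired next to x7 in front of x1⟧ = {x2, x9}; x9 ∈ this set.

yes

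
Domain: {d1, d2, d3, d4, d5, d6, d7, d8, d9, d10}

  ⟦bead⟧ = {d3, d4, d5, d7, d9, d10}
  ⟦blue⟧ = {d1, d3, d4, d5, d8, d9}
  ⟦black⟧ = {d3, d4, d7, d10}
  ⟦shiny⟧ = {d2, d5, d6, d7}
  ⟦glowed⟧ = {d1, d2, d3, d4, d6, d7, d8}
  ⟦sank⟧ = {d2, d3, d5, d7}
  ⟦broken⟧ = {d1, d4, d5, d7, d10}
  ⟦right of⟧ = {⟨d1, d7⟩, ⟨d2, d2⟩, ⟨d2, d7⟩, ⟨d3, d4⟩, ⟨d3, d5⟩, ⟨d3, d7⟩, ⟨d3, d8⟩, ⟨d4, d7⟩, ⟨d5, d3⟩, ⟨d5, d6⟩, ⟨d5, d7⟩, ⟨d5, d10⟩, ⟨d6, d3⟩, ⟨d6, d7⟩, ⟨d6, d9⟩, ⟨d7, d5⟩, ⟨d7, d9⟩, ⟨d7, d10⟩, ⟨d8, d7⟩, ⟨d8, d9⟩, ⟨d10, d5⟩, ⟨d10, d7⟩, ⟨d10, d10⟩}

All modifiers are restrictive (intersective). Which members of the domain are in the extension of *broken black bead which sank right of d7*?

⟦which sank⟧ = ⟦sank⟧ = {d2, d3, d5, d7}
⟦right of d7⟧ = {x : ⟨x, d7⟩ ∈ ⟦right of⟧} = {d1, d2, d3, d4, d5, d6, d8, d10}
⟦bead⟧ = {d3, d4, d5, d7, d9, d10}
… ∩ ⟦which sank⟧ = {d3, d4, d5, d7, d9, d10} ∩ {d2, d3, d5, d7} = {d3, d5, d7}
… ∩ ⟦right of d7⟧ = {d3, d5, d7} ∩ {d1, d2, d3, d4, d5, d6, d8, d10} = {d3, d5}
… ∩ ⟦broken⟧ = {d3, d5} ∩ {d1, d4, d5, d7, d10} = {d5}
… ∩ ⟦black⟧ = {d5} ∩ {d3, d4, d7, d10} = ∅
So ⟦broken black bead which sank right of d7⟧ = ∅.

∅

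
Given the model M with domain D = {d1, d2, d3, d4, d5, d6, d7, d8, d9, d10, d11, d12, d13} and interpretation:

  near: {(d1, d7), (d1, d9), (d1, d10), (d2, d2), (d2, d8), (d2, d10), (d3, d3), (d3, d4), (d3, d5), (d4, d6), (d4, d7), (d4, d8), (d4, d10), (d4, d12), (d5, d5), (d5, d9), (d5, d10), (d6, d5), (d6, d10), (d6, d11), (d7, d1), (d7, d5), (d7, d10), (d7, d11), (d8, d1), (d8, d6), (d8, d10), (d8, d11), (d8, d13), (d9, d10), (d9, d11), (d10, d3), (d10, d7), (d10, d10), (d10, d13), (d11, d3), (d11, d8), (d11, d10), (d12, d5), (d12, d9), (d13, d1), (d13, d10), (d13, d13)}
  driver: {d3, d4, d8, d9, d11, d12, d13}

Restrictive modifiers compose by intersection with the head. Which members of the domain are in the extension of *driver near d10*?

⟦near d10⟧ = {x : ⟨x, d10⟩ ∈ ⟦near⟧} = {d1, d2, d4, d5, d6, d7, d8, d9, d10, d11, d13}
⟦driver⟧ = {d3, d4, d8, d9, d11, d12, d13}
… ∩ ⟦near d10⟧ = {d3, d4, d8, d9, d11, d12, d13} ∩ {d1, d2, d4, d5, d6, d7, d8, d9, d10, d11, d13} = {d4, d8, d9, d11, d13}
So ⟦driver near d10⟧ = {d4, d8, d9, d11, d13}.

{d4, d8, d9, d11, d13}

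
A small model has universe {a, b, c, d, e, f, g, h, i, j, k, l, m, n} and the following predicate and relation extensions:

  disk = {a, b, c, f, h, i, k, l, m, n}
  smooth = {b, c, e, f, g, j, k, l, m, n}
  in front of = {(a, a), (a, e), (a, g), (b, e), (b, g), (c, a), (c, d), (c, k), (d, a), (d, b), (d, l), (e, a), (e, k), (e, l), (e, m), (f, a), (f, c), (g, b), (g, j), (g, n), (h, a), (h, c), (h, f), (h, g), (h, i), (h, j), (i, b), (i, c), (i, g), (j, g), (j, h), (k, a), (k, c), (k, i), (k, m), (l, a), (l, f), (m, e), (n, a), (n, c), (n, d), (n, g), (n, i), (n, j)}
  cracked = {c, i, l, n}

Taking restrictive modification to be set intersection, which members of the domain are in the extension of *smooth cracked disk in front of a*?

{c, l, n}

⟦in front of a⟧ = {x : ⟨x, a⟩ ∈ ⟦in front of⟧} = {a, c, d, e, f, h, k, l, n}
⟦disk⟧ = {a, b, c, f, h, i, k, l, m, n}
… ∩ ⟦in front of a⟧ = {a, b, c, f, h, i, k, l, m, n} ∩ {a, c, d, e, f, h, k, l, n} = {a, c, f, h, k, l, n}
… ∩ ⟦smooth⟧ = {a, c, f, h, k, l, n} ∩ {b, c, e, f, g, j, k, l, m, n} = {c, f, k, l, n}
… ∩ ⟦cracked⟧ = {c, f, k, l, n} ∩ {c, i, l, n} = {c, l, n}
So ⟦smooth cracked disk in front of a⟧ = {c, l, n}.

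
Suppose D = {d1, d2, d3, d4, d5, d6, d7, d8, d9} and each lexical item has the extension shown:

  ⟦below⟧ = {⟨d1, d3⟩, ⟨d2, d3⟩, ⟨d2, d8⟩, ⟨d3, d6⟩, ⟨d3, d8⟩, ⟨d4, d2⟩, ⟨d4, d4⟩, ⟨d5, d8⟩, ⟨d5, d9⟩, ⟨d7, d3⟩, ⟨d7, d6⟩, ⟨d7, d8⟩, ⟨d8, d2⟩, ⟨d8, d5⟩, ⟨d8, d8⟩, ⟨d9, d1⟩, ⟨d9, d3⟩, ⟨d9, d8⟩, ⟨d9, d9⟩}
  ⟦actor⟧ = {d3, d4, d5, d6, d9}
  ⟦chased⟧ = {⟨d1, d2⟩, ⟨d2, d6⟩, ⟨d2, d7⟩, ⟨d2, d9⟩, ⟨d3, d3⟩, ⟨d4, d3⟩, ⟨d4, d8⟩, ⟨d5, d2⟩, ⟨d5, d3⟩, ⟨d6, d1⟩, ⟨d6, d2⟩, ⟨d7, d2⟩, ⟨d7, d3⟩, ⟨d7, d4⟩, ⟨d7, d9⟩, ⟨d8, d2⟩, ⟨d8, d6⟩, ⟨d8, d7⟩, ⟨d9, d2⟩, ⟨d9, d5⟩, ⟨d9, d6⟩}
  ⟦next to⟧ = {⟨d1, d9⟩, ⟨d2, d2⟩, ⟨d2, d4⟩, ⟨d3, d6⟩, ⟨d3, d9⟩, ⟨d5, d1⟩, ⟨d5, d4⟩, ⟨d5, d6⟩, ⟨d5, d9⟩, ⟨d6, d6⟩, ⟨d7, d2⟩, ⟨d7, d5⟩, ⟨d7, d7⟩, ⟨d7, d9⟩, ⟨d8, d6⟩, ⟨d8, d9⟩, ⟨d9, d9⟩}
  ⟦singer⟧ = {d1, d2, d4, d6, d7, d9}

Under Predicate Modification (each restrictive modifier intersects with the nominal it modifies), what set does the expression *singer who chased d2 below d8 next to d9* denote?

⟦who chased d2⟧ = {x : ⟨x, d2⟩ ∈ ⟦chased⟧} = {d1, d5, d6, d7, d8, d9}
⟦below d8⟧ = {x : ⟨x, d8⟩ ∈ ⟦below⟧} = {d2, d3, d5, d7, d8, d9}
⟦next to d9⟧ = {x : ⟨x, d9⟩ ∈ ⟦next to⟧} = {d1, d3, d5, d7, d8, d9}
⟦singer⟧ = {d1, d2, d4, d6, d7, d9}
… ∩ ⟦who chased d2⟧ = {d1, d2, d4, d6, d7, d9} ∩ {d1, d5, d6, d7, d8, d9} = {d1, d6, d7, d9}
… ∩ ⟦below d8⟧ = {d1, d6, d7, d9} ∩ {d2, d3, d5, d7, d8, d9} = {d7, d9}
… ∩ ⟦next to d9⟧ = {d7, d9} ∩ {d1, d3, d5, d7, d8, d9} = {d7, d9}
So ⟦singer who chased d2 below d8 next to d9⟧ = {d7, d9}.

{d7, d9}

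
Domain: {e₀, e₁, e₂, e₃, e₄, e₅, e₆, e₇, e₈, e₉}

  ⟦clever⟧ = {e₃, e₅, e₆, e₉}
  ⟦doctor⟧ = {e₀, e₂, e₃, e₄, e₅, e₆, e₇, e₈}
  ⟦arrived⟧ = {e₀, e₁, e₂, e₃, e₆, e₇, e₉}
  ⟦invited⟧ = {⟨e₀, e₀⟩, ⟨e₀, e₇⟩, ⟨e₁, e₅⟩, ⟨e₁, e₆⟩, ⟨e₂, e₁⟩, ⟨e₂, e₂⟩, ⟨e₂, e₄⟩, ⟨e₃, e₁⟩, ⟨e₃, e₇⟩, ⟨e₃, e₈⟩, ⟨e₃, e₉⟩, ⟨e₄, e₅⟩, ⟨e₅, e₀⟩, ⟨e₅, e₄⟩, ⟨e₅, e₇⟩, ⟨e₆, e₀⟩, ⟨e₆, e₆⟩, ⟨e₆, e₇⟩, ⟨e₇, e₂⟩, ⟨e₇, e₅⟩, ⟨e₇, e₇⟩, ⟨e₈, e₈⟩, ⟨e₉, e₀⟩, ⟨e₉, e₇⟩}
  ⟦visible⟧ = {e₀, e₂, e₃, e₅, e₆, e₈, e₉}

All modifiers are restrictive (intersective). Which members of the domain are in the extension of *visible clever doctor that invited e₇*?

⟦that invited e₇⟧ = {x : ⟨x, e₇⟩ ∈ ⟦invited⟧} = {e₀, e₃, e₅, e₆, e₇, e₉}
⟦doctor⟧ = {e₀, e₂, e₃, e₄, e₅, e₆, e₇, e₈}
… ∩ ⟦that invited e₇⟧ = {e₀, e₂, e₃, e₄, e₅, e₆, e₇, e₈} ∩ {e₀, e₃, e₅, e₆, e₇, e₉} = {e₀, e₃, e₅, e₆, e₇}
… ∩ ⟦visible⟧ = {e₀, e₃, e₅, e₆, e₇} ∩ {e₀, e₂, e₃, e₅, e₆, e₈, e₉} = {e₀, e₃, e₅, e₆}
… ∩ ⟦clever⟧ = {e₀, e₃, e₅, e₆} ∩ {e₃, e₅, e₆, e₉} = {e₃, e₅, e₆}
So ⟦visible clever doctor that invited e₇⟧ = {e₃, e₅, e₆}.

{e₃, e₅, e₆}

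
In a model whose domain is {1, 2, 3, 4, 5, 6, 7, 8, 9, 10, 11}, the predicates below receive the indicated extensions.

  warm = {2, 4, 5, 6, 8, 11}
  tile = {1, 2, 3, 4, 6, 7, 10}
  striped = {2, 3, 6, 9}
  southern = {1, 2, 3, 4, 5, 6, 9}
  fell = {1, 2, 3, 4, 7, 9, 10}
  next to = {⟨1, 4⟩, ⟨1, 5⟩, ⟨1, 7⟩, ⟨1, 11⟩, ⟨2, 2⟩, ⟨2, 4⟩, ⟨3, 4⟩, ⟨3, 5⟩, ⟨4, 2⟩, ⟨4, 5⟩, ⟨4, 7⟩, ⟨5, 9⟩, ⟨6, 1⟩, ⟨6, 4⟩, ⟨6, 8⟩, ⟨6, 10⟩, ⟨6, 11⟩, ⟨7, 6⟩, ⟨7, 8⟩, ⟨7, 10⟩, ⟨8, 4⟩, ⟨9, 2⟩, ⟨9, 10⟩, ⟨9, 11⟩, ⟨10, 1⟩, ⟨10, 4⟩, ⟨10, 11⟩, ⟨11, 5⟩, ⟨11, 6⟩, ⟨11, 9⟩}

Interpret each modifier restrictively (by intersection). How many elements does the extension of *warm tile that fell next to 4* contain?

⟦that fell⟧ = ⟦fell⟧ = {1, 2, 3, 4, 7, 9, 10}
⟦next to 4⟧ = {x : ⟨x, 4⟩ ∈ ⟦next to⟧} = {1, 2, 3, 6, 8, 10}
⟦tile⟧ = {1, 2, 3, 4, 6, 7, 10}
… ∩ ⟦that fell⟧ = {1, 2, 3, 4, 6, 7, 10} ∩ {1, 2, 3, 4, 7, 9, 10} = {1, 2, 3, 4, 7, 10}
… ∩ ⟦next to 4⟧ = {1, 2, 3, 4, 7, 10} ∩ {1, 2, 3, 6, 8, 10} = {1, 2, 3, 10}
… ∩ ⟦warm⟧ = {1, 2, 3, 10} ∩ {2, 4, 5, 6, 8, 11} = {2}
⟦warm tile that fell next to 4⟧ = {2}, so the cardinality is 1.

1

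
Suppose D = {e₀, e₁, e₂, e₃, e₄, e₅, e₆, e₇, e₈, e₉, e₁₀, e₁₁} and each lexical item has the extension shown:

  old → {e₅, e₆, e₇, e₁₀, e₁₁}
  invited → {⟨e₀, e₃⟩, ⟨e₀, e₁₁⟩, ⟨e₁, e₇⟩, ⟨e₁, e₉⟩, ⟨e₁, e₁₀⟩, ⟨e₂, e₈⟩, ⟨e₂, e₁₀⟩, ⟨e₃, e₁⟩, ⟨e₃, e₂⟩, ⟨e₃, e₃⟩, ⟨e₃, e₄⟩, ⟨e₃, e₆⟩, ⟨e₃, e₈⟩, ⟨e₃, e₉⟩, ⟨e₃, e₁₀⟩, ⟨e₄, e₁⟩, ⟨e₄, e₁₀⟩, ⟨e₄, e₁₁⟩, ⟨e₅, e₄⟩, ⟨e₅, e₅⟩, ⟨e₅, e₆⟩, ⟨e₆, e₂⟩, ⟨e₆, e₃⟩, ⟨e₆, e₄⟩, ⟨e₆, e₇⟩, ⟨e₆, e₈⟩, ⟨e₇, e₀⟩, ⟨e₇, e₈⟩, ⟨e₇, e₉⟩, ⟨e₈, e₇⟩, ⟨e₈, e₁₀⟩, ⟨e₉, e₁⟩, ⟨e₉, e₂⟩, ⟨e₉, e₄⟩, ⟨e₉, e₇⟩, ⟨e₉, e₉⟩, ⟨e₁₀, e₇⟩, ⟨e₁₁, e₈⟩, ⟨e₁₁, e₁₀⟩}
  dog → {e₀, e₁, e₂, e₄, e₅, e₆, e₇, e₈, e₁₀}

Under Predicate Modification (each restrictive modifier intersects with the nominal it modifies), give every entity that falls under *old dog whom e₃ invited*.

⟦whom e₃ invited⟧ = {x : ⟨e₃, x⟩ ∈ ⟦invited⟧} = {e₁, e₂, e₃, e₄, e₆, e₈, e₉, e₁₀}
⟦dog⟧ = {e₀, e₁, e₂, e₄, e₅, e₆, e₇, e₈, e₁₀}
… ∩ ⟦whom e₃ invited⟧ = {e₀, e₁, e₂, e₄, e₅, e₆, e₇, e₈, e₁₀} ∩ {e₁, e₂, e₃, e₄, e₆, e₈, e₉, e₁₀} = {e₁, e₂, e₄, e₆, e₈, e₁₀}
… ∩ ⟦old⟧ = {e₁, e₂, e₄, e₆, e₈, e₁₀} ∩ {e₅, e₆, e₇, e₁₀, e₁₁} = {e₆, e₁₀}
So ⟦old dog whom e₃ invited⟧ = {e₆, e₁₀}.

{e₆, e₁₀}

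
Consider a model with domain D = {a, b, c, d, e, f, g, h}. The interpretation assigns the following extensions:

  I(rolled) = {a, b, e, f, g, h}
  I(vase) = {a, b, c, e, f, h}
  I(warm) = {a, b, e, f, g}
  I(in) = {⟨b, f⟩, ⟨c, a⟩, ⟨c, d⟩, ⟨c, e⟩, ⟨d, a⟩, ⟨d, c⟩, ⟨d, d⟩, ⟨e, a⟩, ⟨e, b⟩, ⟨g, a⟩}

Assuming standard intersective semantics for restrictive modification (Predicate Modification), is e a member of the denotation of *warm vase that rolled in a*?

yes

⟦that rolled⟧ = ⟦rolled⟧ = {a, b, e, f, g, h}
⟦in a⟧ = {x : ⟨x, a⟩ ∈ ⟦in⟧} = {c, d, e, g}
⟦vase⟧ = {a, b, c, e, f, h}
… ∩ ⟦that rolled⟧ = {a, b, c, e, f, h} ∩ {a, b, e, f, g, h} = {a, b, e, f, h}
… ∩ ⟦in a⟧ = {a, b, e, f, h} ∩ {c, d, e, g} = {e}
… ∩ ⟦warm⟧ = {e} ∩ {a, b, e, f, g} = {e}
⟦warm vase that rolled in a⟧ = {e}; e ∈ this set.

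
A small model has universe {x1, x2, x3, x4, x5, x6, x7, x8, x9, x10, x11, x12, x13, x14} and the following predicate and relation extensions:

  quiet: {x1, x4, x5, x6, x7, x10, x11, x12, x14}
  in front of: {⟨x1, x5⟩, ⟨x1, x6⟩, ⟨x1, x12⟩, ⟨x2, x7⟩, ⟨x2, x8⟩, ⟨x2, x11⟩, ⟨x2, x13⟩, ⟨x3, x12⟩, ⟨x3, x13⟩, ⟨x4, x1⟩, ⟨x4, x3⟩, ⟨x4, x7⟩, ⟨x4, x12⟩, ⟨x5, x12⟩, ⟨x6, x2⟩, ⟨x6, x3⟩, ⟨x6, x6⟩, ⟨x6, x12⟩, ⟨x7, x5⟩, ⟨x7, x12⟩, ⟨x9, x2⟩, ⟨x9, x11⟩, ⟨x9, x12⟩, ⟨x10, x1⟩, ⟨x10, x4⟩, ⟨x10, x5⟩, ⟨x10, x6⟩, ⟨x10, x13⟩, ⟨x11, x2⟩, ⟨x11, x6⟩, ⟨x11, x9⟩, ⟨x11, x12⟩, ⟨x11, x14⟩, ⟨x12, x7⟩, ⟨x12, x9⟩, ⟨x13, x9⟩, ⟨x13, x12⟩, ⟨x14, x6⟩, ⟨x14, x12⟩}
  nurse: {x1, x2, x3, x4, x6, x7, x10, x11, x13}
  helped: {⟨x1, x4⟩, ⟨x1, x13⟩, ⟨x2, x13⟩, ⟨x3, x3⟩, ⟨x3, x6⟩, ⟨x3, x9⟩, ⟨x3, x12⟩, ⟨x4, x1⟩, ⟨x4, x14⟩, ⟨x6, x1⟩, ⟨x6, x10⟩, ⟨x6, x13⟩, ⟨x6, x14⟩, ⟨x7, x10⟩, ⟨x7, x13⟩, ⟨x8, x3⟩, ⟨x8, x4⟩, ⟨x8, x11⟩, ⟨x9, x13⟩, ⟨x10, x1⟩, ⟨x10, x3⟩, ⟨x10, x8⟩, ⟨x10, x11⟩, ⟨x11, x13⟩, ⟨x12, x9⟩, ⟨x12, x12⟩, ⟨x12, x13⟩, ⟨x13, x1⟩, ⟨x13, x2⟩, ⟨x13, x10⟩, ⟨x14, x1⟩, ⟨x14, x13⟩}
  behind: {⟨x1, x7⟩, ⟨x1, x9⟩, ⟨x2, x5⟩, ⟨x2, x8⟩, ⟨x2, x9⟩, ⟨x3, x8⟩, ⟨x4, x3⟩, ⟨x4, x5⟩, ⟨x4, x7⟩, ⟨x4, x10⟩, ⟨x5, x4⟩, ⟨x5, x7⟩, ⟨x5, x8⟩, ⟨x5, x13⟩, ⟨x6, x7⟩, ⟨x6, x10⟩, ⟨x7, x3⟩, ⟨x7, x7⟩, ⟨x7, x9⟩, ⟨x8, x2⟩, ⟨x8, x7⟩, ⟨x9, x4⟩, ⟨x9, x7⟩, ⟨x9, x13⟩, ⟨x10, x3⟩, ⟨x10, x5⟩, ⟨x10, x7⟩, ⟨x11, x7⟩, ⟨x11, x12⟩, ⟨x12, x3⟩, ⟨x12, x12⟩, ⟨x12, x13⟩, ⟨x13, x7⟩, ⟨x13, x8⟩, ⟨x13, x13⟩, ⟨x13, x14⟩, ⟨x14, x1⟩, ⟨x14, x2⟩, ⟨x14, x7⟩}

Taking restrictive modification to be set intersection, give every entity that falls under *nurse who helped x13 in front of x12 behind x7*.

{x1, x6, x7, x11}

⟦who helped x13⟧ = {x : ⟨x, x13⟩ ∈ ⟦helped⟧} = {x1, x2, x6, x7, x9, x11, x12, x14}
⟦in front of x12⟧ = {x : ⟨x, x12⟩ ∈ ⟦in front of⟧} = {x1, x3, x4, x5, x6, x7, x9, x11, x13, x14}
⟦behind x7⟧ = {x : ⟨x, x7⟩ ∈ ⟦behind⟧} = {x1, x4, x5, x6, x7, x8, x9, x10, x11, x13, x14}
⟦nurse⟧ = {x1, x2, x3, x4, x6, x7, x10, x11, x13}
… ∩ ⟦who helped x13⟧ = {x1, x2, x3, x4, x6, x7, x10, x11, x13} ∩ {x1, x2, x6, x7, x9, x11, x12, x14} = {x1, x2, x6, x7, x11}
… ∩ ⟦in front of x12⟧ = {x1, x2, x6, x7, x11} ∩ {x1, x3, x4, x5, x6, x7, x9, x11, x13, x14} = {x1, x6, x7, x11}
… ∩ ⟦behind x7⟧ = {x1, x6, x7, x11} ∩ {x1, x4, x5, x6, x7, x8, x9, x10, x11, x13, x14} = {x1, x6, x7, x11}
So ⟦nurse who helped x13 in front of x12 behind x7⟧ = {x1, x6, x7, x11}.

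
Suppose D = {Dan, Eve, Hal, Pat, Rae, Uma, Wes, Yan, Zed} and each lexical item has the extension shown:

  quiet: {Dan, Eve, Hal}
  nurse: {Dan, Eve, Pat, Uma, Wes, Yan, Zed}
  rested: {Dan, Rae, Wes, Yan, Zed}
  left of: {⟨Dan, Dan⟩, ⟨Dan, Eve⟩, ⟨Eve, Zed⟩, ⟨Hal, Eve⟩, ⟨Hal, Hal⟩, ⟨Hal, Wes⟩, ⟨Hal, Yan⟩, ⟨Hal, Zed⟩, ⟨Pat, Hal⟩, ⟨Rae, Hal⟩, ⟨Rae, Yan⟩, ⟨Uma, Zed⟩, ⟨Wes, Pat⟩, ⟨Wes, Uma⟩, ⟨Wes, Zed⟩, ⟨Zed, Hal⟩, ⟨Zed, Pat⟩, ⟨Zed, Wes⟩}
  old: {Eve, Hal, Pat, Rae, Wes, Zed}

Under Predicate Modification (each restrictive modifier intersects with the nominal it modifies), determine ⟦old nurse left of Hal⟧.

⟦left of Hal⟧ = {x : ⟨x, Hal⟩ ∈ ⟦left of⟧} = {Hal, Pat, Rae, Zed}
⟦nurse⟧ = {Dan, Eve, Pat, Uma, Wes, Yan, Zed}
… ∩ ⟦left of Hal⟧ = {Dan, Eve, Pat, Uma, Wes, Yan, Zed} ∩ {Hal, Pat, Rae, Zed} = {Pat, Zed}
… ∩ ⟦old⟧ = {Pat, Zed} ∩ {Eve, Hal, Pat, Rae, Wes, Zed} = {Pat, Zed}
So ⟦old nurse left of Hal⟧ = {Pat, Zed}.

{Pat, Zed}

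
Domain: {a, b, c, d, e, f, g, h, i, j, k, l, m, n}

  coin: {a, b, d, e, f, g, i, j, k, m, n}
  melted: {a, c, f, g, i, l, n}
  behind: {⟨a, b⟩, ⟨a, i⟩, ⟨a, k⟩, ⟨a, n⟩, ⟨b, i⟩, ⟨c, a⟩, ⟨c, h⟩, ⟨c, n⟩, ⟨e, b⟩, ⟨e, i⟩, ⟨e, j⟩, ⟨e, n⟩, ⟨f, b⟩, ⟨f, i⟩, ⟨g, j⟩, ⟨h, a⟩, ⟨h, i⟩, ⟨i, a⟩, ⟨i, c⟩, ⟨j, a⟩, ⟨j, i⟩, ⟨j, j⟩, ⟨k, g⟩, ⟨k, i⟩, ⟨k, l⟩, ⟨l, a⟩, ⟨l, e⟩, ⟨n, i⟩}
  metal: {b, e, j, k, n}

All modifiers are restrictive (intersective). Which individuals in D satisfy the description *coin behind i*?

⟦behind i⟧ = {x : ⟨x, i⟩ ∈ ⟦behind⟧} = {a, b, e, f, h, j, k, n}
⟦coin⟧ = {a, b, d, e, f, g, i, j, k, m, n}
… ∩ ⟦behind i⟧ = {a, b, d, e, f, g, i, j, k, m, n} ∩ {a, b, e, f, h, j, k, n} = {a, b, e, f, j, k, n}
So ⟦coin behind i⟧ = {a, b, e, f, j, k, n}.

{a, b, e, f, j, k, n}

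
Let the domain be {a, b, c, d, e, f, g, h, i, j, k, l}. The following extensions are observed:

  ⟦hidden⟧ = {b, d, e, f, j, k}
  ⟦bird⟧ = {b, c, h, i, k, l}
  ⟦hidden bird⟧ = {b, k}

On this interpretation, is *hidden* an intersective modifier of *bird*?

yes

⟦hidden⟧ ∩ ⟦bird⟧ = {b, d, e, f, j, k} ∩ {b, c, h, i, k, l} = {b, k}
Observed ⟦hidden bird⟧ = {b, k}.
These coincide, so the modifier is intersective here.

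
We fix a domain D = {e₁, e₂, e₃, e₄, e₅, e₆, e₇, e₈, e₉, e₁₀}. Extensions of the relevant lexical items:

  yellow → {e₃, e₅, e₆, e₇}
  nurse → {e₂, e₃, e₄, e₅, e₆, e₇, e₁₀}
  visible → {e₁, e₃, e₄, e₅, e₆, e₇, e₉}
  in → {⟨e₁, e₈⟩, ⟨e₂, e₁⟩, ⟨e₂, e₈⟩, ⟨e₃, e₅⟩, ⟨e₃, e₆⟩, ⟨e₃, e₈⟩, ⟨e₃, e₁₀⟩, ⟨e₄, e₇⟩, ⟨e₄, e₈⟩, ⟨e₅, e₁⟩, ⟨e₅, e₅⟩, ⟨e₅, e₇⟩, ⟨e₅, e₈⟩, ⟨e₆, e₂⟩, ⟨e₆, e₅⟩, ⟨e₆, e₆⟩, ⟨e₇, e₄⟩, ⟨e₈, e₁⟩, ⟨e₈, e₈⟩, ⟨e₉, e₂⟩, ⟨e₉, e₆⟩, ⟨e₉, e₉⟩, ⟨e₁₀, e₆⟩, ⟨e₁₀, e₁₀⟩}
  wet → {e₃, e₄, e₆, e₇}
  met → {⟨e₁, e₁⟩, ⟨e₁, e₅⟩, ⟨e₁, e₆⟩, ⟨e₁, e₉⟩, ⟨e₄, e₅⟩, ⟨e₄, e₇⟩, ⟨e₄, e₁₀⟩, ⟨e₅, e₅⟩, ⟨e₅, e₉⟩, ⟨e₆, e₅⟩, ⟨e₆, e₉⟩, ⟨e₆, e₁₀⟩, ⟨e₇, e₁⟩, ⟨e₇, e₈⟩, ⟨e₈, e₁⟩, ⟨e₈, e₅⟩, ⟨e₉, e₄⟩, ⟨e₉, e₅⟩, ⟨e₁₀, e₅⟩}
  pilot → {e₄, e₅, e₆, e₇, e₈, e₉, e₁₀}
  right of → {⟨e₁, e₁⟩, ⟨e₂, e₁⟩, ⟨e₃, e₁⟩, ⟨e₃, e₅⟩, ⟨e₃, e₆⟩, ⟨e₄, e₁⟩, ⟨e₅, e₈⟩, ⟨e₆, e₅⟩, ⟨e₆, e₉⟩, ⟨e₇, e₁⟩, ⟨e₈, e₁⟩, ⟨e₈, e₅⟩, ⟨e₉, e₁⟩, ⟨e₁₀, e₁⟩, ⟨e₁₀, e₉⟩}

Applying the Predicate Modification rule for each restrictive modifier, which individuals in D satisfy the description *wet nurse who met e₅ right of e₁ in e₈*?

⟦who met e₅⟧ = {x : ⟨x, e₅⟩ ∈ ⟦met⟧} = {e₁, e₄, e₅, e₆, e₈, e₉, e₁₀}
⟦right of e₁⟧ = {x : ⟨x, e₁⟩ ∈ ⟦right of⟧} = {e₁, e₂, e₃, e₄, e₇, e₈, e₉, e₁₀}
⟦in e₈⟧ = {x : ⟨x, e₈⟩ ∈ ⟦in⟧} = {e₁, e₂, e₃, e₄, e₅, e₈}
⟦nurse⟧ = {e₂, e₃, e₄, e₅, e₆, e₇, e₁₀}
… ∩ ⟦who met e₅⟧ = {e₂, e₃, e₄, e₅, e₆, e₇, e₁₀} ∩ {e₁, e₄, e₅, e₆, e₈, e₉, e₁₀} = {e₄, e₅, e₆, e₁₀}
… ∩ ⟦right of e₁⟧ = {e₄, e₅, e₆, e₁₀} ∩ {e₁, e₂, e₃, e₄, e₇, e₈, e₉, e₁₀} = {e₄, e₁₀}
… ∩ ⟦in e₈⟧ = {e₄, e₁₀} ∩ {e₁, e₂, e₃, e₄, e₅, e₈} = {e₄}
… ∩ ⟦wet⟧ = {e₄} ∩ {e₃, e₄, e₆, e₇} = {e₄}
So ⟦wet nurse who met e₅ right of e₁ in e₈⟧ = {e₄}.

{e₄}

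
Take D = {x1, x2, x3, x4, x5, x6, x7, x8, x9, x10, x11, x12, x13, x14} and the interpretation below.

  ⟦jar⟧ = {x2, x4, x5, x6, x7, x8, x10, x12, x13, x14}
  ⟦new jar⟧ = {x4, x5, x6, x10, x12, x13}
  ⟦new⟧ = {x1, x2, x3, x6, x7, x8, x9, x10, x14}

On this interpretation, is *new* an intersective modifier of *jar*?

no

⟦new⟧ ∩ ⟦jar⟧ = {x1, x2, x3, x6, x7, x8, x9, x10, x14} ∩ {x2, x4, x5, x6, x7, x8, x10, x12, x13, x14} = {x2, x6, x7, x8, x10, x14}
Observed ⟦new jar⟧ = {x4, x5, x6, x10, x12, x13}.
These differ, so the modifier is not intersective in this model.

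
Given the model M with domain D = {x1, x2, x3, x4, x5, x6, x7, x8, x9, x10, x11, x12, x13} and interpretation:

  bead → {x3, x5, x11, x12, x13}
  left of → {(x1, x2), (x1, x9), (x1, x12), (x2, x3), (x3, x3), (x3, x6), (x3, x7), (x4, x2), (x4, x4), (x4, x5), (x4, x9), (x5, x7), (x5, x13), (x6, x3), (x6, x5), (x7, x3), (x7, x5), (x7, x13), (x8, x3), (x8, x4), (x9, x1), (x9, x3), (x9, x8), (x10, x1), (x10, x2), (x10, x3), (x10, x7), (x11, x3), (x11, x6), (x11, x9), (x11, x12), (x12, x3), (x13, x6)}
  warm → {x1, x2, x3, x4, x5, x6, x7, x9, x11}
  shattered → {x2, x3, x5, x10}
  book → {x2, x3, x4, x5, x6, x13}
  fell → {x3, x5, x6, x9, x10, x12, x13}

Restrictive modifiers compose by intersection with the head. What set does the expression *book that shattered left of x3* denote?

{x2, x3}

⟦that shattered⟧ = ⟦shattered⟧ = {x2, x3, x5, x10}
⟦left of x3⟧ = {x : ⟨x, x3⟩ ∈ ⟦left of⟧} = {x2, x3, x6, x7, x8, x9, x10, x11, x12}
⟦book⟧ = {x2, x3, x4, x5, x6, x13}
… ∩ ⟦that shattered⟧ = {x2, x3, x4, x5, x6, x13} ∩ {x2, x3, x5, x10} = {x2, x3, x5}
… ∩ ⟦left of x3⟧ = {x2, x3, x5} ∩ {x2, x3, x6, x7, x8, x9, x10, x11, x12} = {x2, x3}
So ⟦book that shattered left of x3⟧ = {x2, x3}.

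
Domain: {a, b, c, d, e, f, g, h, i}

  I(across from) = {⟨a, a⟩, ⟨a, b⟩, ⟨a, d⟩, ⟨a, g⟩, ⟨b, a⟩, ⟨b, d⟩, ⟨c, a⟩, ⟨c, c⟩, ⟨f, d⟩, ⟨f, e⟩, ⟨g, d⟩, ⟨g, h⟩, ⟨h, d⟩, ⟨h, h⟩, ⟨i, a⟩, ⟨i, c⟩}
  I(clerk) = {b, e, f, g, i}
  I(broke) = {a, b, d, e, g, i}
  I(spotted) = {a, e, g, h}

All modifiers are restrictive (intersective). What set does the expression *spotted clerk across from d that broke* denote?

⟦across from d⟧ = {x : ⟨x, d⟩ ∈ ⟦across from⟧} = {a, b, f, g, h}
⟦that broke⟧ = ⟦broke⟧ = {a, b, d, e, g, i}
⟦clerk⟧ = {b, e, f, g, i}
… ∩ ⟦across from d⟧ = {b, e, f, g, i} ∩ {a, b, f, g, h} = {b, f, g}
… ∩ ⟦that broke⟧ = {b, f, g} ∩ {a, b, d, e, g, i} = {b, g}
… ∩ ⟦spotted⟧ = {b, g} ∩ {a, e, g, h} = {g}
So ⟦spotted clerk across from d that broke⟧ = {g}.

{g}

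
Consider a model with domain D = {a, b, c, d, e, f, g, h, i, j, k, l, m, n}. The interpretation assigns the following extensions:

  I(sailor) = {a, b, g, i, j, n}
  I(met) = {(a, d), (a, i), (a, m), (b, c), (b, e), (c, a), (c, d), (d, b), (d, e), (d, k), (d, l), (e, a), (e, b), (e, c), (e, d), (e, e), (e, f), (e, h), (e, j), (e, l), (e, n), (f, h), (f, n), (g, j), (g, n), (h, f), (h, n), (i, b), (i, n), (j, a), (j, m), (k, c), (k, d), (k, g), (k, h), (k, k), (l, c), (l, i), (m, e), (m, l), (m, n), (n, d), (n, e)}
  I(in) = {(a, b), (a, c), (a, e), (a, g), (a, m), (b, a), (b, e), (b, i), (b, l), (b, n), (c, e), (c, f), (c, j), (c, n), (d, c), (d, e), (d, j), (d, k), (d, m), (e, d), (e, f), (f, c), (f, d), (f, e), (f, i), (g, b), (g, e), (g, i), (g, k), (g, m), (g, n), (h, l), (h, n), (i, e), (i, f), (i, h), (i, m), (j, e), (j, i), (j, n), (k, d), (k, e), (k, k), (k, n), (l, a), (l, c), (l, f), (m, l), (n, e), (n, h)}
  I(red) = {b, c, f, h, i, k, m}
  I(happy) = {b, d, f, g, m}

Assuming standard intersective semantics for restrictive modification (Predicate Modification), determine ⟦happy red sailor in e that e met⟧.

{b}

⟦in e⟧ = {x : ⟨x, e⟩ ∈ ⟦in⟧} = {a, b, c, d, f, g, i, j, k, n}
⟦that e met⟧ = {x : ⟨e, x⟩ ∈ ⟦met⟧} = {a, b, c, d, e, f, h, j, l, n}
⟦sailor⟧ = {a, b, g, i, j, n}
… ∩ ⟦in e⟧ = {a, b, g, i, j, n} ∩ {a, b, c, d, f, g, i, j, k, n} = {a, b, g, i, j, n}
… ∩ ⟦that e met⟧ = {a, b, g, i, j, n} ∩ {a, b, c, d, e, f, h, j, l, n} = {a, b, j, n}
… ∩ ⟦happy⟧ = {a, b, j, n} ∩ {b, d, f, g, m} = {b}
… ∩ ⟦red⟧ = {b} ∩ {b, c, f, h, i, k, m} = {b}
So ⟦happy red sailor in e that e met⟧ = {b}.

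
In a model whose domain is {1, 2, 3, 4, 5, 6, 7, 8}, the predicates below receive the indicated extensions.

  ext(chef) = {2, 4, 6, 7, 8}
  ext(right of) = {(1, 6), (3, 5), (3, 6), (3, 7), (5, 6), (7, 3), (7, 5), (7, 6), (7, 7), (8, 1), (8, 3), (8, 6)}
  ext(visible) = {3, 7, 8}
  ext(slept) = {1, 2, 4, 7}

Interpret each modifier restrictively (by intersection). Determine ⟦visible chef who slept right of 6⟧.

{7}

⟦who slept⟧ = ⟦slept⟧ = {1, 2, 4, 7}
⟦right of 6⟧ = {x : ⟨x, 6⟩ ∈ ⟦right of⟧} = {1, 3, 5, 7, 8}
⟦chef⟧ = {2, 4, 6, 7, 8}
… ∩ ⟦who slept⟧ = {2, 4, 6, 7, 8} ∩ {1, 2, 4, 7} = {2, 4, 7}
… ∩ ⟦right of 6⟧ = {2, 4, 7} ∩ {1, 3, 5, 7, 8} = {7}
… ∩ ⟦visible⟧ = {7} ∩ {3, 7, 8} = {7}
So ⟦visible chef who slept right of 6⟧ = {7}.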